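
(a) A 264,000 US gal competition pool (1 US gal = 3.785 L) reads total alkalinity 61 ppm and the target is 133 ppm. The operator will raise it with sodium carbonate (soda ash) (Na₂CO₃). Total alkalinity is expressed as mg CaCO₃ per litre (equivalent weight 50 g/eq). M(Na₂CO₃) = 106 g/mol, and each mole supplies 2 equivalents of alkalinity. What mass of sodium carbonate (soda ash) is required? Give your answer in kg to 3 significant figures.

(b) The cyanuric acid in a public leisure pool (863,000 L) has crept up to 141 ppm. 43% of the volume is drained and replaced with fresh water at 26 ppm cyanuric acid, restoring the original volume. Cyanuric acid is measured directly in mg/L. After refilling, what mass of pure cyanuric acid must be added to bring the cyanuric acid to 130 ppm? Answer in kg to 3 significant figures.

(a) 76.3 kg; (b) 33.2 kg

(a) Volume: 264,000 US gal × 3.785 L/gal = 999,240 L.
(a) Alkalinity to add: (133 − 61) = 72 mg/L as CaCO₃ × 999,240 L = 71,950 g as CaCO₃.
(a) Equivalents: 71,950 g ÷ 50 g/eq = 1439 eq.
(a) Each mole of Na₂CO₃ supplies 2 eq, so 1439 / 2 = 719.5 mol.
(a) Mass: 719.5 mol × 106 g/mol = 76,260 g.

(b) After draining 43% and refilling: 141 × 0.57 + 26 × 0.43 = 91.55 ppm.
(b) Deficit to target: 130 − 91.55 = 38.45 mg/L.
(b) Mass: 38.45 mg/L × 863,000 L = 33,180 g cyanuric acid.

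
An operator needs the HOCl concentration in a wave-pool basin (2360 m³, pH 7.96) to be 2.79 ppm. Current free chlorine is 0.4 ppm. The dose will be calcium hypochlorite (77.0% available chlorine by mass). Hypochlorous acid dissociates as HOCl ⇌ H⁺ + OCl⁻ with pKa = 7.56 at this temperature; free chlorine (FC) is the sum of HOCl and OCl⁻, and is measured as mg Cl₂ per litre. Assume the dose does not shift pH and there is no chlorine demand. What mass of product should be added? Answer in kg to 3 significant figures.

Volume: 2360 m³ = 2,360,000 L.
[OCl⁻]/[HOCl] = 10^(pH − pKa) = 10^(7.96 − 7.56) = 2.512; fraction as HOCl = 1/(1 + 2.512) = 0.2847.
Free chlorine required for 2.79 ppm HOCl: 2.79 / 0.2847 = 9.798 ppm.
FC to add: 9.798 − 0.4 = 9.398 mg/L as Cl₂.
Cl₂ equivalent: 9.398 mg/L × 2,360,000 L = 22,180 g.
Product at 77.0% available Cl: 22,180 / 0.77 = 28,800 g.

28.8 kg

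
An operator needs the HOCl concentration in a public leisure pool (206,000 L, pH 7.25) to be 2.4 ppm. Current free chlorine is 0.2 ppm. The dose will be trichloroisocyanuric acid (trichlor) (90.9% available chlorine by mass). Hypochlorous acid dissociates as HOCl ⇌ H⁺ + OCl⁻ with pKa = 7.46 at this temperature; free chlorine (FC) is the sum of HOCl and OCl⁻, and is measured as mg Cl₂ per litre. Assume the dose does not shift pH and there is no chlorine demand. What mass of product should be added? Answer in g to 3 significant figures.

834 g

[OCl⁻]/[HOCl] = 10^(pH − pKa) = 10^(7.25 − 7.46) = 0.6166; fraction as HOCl = 1/(1 + 0.6166) = 0.6186.
Free chlorine required for 2.4 ppm HOCl: 2.4 / 0.6186 = 3.88 ppm.
FC to add: 3.88 − 0.2 = 3.68 mg/L as Cl₂.
Cl₂ equivalent: 3.68 mg/L × 206,000 L = 758 g.
Product at 90.9% available Cl: 758 / 0.909 = 833.9 g.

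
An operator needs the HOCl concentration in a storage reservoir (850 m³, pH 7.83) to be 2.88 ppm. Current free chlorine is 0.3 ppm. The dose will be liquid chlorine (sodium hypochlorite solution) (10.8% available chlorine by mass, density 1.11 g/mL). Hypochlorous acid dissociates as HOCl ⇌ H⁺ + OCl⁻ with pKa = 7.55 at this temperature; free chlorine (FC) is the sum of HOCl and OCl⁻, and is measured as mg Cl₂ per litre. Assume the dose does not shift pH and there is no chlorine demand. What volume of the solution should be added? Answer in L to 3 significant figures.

57.2 L

Volume: 850 m³ = 850,000 L.
[OCl⁻]/[HOCl] = 10^(pH − pKa) = 10^(7.83 − 7.55) = 1.905; fraction as HOCl = 1/(1 + 1.905) = 0.3442.
Free chlorine required for 2.88 ppm HOCl: 2.88 / 0.3442 = 8.368 ppm.
FC to add: 8.368 − 0.3 = 8.068 mg/L as Cl₂.
Cl₂ equivalent: 8.068 mg/L × 850,000 L = 6858 g.
Product at 10.8% available Cl: 6858 / 0.108 = 63,500 g.
Volume: 63,500 g ÷ 1.11 g/mL = 57,200 mL.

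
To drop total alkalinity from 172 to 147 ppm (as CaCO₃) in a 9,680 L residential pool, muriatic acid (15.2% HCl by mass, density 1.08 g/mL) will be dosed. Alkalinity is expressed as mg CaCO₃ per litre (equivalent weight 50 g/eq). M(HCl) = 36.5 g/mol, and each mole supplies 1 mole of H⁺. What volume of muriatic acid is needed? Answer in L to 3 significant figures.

1.08 L

Alkalinity to neutralize: (172 − 147) = 25 mg/L as CaCO₃ × 9,680 L = 242 g as CaCO₃.
Equivalents of H⁺ required: 242 ÷ 50 g/eq = 4.84 eq = 4.84 mol HCl.
Mass of HCl: 4.84 × 36.5 = 176.7 g.
Mass of 15.2% solution: 176.7 / 0.152 = 1162 g.
Volume: 1162 g ÷ 1.08 g/mL = 1076 mL.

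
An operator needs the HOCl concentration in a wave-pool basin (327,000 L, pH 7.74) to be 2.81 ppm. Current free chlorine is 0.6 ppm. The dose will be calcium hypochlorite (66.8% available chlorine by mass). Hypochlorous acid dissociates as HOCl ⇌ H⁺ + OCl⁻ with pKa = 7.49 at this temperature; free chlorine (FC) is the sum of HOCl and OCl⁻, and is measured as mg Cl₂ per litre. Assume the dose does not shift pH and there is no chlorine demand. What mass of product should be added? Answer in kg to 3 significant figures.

3.53 kg

[OCl⁻]/[HOCl] = 10^(pH − pKa) = 10^(7.74 − 7.49) = 1.778; fraction as HOCl = 1/(1 + 1.778) = 0.3599.
Free chlorine required for 2.81 ppm HOCl: 2.81 / 0.3599 = 7.807 ppm.
FC to add: 7.807 − 0.6 = 7.207 mg/L as Cl₂.
Cl₂ equivalent: 7.207 mg/L × 327,000 L = 2357 g.
Product at 66.8% available Cl: 2357 / 0.668 = 3528 g.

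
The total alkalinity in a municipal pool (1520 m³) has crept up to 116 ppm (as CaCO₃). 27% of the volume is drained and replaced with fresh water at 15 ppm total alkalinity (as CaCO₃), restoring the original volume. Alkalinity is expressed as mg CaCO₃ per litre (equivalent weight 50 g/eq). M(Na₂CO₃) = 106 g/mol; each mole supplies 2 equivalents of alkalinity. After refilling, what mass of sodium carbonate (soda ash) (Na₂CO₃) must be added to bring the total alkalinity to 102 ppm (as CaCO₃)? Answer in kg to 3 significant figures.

21.4 kg

Volume: 1520 m³ = 1,520,000 L.
After draining 27% and refilling: 116 × 0.73 + 15 × 0.27 = 88.73 ppm.
Deficit to target: 102 − 88.73 = 13.27 mg/L.
As CaCO₃: 13.27 mg/L × 1,520,000 L = 20,170 g; ÷ 50 g/eq ÷ 2 = 201.7 mol Na₂CO₃.
Mass: 201.7 × 106 = 21,380 g.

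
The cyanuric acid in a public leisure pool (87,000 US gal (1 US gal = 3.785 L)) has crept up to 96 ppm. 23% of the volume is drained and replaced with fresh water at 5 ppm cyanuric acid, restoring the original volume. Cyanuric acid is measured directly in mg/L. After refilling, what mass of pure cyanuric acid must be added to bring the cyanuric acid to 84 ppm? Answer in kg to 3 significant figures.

2.94 kg

Volume: 87,000 US gal × 3.785 L/gal = 329,295 L.
After draining 23% and refilling: 96 × 0.77 + 5 × 0.23 = 75.07 ppm.
Deficit to target: 84 − 75.07 = 8.93 mg/L.
Mass: 8.93 mg/L × 329,295 L = 2941 g cyanuric acid.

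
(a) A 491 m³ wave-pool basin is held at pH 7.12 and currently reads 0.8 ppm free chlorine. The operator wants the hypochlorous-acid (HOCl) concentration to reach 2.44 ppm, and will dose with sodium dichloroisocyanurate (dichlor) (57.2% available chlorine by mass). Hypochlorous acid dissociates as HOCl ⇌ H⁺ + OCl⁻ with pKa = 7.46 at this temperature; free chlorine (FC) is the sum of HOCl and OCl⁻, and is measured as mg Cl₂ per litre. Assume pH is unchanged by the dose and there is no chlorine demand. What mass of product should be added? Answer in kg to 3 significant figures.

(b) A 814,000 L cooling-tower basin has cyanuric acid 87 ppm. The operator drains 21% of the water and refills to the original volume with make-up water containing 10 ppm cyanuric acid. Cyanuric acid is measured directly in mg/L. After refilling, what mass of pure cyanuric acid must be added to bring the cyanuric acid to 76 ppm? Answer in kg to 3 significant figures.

(a) 2.37 kg; (b) 4.21 kg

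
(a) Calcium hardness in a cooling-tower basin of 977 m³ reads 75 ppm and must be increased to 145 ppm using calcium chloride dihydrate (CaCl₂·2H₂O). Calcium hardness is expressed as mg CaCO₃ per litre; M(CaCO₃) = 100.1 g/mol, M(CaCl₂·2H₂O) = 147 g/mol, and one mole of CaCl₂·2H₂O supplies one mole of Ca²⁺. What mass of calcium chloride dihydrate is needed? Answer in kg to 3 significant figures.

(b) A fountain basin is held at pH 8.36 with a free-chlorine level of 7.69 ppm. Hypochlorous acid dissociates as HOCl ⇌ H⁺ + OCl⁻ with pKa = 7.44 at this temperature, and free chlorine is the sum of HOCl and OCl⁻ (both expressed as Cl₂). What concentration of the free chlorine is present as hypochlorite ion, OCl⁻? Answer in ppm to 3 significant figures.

(a) 100 kg; (b) 6.86 ppm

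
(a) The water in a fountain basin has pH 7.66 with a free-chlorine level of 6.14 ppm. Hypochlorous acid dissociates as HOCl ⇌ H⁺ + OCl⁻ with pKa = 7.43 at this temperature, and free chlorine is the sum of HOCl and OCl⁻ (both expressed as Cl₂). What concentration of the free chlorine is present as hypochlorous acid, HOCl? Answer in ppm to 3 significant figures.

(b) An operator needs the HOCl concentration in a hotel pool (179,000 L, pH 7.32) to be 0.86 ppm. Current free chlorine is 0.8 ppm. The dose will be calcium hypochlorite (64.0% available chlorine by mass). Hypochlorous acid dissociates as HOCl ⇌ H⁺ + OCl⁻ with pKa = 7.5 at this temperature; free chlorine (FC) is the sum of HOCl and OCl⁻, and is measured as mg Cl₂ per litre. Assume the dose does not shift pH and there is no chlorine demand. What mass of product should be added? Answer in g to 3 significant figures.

(a) 2.28 ppm; (b) 176 g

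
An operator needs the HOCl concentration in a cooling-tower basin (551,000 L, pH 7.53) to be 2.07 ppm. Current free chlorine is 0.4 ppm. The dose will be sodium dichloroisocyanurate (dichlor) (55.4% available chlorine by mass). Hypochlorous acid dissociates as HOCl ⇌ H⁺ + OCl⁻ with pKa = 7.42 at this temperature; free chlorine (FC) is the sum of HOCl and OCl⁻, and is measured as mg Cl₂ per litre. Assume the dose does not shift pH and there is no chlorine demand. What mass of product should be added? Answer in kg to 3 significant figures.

4.31 kg

[OCl⁻]/[HOCl] = 10^(pH − pKa) = 10^(7.53 − 7.42) = 1.288; fraction as HOCl = 1/(1 + 1.288) = 0.437.
Free chlorine required for 2.07 ppm HOCl: 2.07 / 0.437 = 4.737 ppm.
FC to add: 4.737 − 0.4 = 4.337 mg/L as Cl₂.
Cl₂ equivalent: 4.337 mg/L × 551,000 L = 2390 g.
Product at 55.4% available Cl: 2390 / 0.554 = 4313 g.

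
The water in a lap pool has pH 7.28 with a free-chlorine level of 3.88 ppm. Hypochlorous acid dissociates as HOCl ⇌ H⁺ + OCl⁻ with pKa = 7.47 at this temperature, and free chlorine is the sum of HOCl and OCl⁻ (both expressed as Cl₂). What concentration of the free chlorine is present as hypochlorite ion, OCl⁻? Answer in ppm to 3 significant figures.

1.52 ppm

[OCl⁻]/[HOCl] = 10^(pH − pKa) = 10^(7.28 − 7.47) = 10^-0.19 = 0.6457.
Fraction as HOCl = 1 / (1 + 0.6457) = 0.6077.
OCl⁻ = (1 − 0.6077) × 3.88 ppm = 1.522 ppm.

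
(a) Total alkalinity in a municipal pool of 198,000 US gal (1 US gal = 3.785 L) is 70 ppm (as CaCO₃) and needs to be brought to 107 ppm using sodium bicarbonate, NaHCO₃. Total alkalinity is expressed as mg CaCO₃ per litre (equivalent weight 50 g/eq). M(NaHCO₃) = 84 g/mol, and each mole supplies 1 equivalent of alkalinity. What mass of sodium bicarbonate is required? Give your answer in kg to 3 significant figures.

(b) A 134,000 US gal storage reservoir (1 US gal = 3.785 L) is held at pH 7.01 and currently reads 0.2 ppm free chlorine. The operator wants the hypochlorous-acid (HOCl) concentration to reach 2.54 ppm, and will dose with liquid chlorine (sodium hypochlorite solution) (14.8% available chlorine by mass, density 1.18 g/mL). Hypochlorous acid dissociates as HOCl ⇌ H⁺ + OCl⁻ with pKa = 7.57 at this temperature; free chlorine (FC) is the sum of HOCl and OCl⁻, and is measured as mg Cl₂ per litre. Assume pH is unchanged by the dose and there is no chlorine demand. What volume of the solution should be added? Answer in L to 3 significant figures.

(a) Volume: 198,000 US gal × 3.785 L/gal = 749,430 L.
(a) Alkalinity to add: (107 − 70) = 37 mg/L as CaCO₃ × 749,430 L = 27,730 g as CaCO₃.
(a) Equivalents: 27,730 g ÷ 50 g/eq = 554.6 eq.
(a) NaHCO₃ supplies 1 eq per mole → 554.6 mol.
(a) Mass: 554.6 mol × 84 g/mol = 46,580 g.

(b) Volume: 134,000 US gal × 3.785 L/gal = 507,190 L.
(b) [OCl⁻]/[HOCl] = 10^(pH − pKa) = 10^(7.01 − 7.57) = 0.2754; fraction as HOCl = 1/(1 + 0.2754) = 0.7841.
(b) Free chlorine required for 2.54 ppm HOCl: 2.54 / 0.7841 = 3.24 ppm.
(b) FC to add: 3.24 − 0.2 = 3.04 mg/L as Cl₂.
(b) Cl₂ equivalent: 3.04 mg/L × 507,190 L = 1542 g.
(b) Product at 14.8% available Cl: 1542 / 0.148 = 10,420 g.
(b) Volume: 10,420 g ÷ 1.18 g/mL = 8828 mL.

(a) 46.6 kg; (b) 8.83 L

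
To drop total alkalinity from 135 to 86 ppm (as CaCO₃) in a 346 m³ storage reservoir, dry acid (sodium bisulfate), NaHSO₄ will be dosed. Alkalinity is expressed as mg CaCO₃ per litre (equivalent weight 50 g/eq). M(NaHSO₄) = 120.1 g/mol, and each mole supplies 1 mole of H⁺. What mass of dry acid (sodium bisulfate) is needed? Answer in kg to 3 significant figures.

40.7 kg

Volume: 346 m³ = 346,000 L.
Alkalinity to neutralize: (135 − 86) = 49 mg/L as CaCO₃ × 346,000 L = 16,950 g as CaCO₃.
Equivalents of H⁺ required: 16,950 ÷ 50 g/eq = 339.1 eq = 339.1 mol NaHSO₄.
Mass of NaHSO₄: 339.1 × 120.1 = 40,720 g.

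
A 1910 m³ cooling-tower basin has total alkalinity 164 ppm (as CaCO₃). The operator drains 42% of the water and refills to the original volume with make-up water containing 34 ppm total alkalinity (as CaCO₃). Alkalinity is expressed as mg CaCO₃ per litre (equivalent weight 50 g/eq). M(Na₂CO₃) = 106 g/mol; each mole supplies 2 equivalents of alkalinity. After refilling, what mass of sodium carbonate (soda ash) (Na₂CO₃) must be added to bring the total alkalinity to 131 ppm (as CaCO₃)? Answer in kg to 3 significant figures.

43.7 kg

Volume: 1910 m³ = 1,910,000 L.
After draining 42% and refilling: 164 × 0.58 + 34 × 0.42 = 109.4 ppm.
Deficit to target: 131 − 109.4 = 21.6 mg/L.
As CaCO₃: 21.6 mg/L × 1,910,000 L = 41,260 g; ÷ 50 g/eq ÷ 2 = 412.6 mol Na₂CO₃.
Mass: 412.6 × 106 = 43,730 g.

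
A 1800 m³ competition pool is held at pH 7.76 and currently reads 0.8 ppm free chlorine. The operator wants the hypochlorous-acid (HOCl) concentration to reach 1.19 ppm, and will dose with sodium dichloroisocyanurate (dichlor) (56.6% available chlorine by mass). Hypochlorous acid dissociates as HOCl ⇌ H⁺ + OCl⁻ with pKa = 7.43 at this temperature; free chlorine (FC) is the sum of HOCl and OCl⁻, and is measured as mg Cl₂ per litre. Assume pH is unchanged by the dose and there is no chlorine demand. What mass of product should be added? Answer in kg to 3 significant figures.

Volume: 1800 m³ = 1,800,000 L.
[OCl⁻]/[HOCl] = 10^(pH − pKa) = 10^(7.76 − 7.43) = 2.138; fraction as HOCl = 1/(1 + 2.138) = 0.3187.
Free chlorine required for 1.19 ppm HOCl: 1.19 / 0.3187 = 3.734 ppm.
FC to add: 3.734 − 0.8 = 2.934 mg/L as Cl₂.
Cl₂ equivalent: 2.934 mg/L × 1,800,000 L = 5282 g.
Product at 56.6% available Cl: 5282 / 0.566 = 9331 g.

9.33 kg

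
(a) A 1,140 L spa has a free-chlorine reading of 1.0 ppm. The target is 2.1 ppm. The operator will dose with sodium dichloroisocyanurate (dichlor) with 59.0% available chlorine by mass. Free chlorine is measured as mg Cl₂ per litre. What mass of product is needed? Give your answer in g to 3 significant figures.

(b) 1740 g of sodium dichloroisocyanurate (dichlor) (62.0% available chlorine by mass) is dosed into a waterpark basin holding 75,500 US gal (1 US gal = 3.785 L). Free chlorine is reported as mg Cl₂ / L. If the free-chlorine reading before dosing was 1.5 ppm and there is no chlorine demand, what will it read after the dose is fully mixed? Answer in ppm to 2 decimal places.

(a) 2.13 g; (b) 5.28 ppm

(a) Chlorine deficit: 2.1 − 1.0 = 1.1 ppm = 1.1 mg/L as Cl₂.
(a) Cl₂ equivalent needed: 1.1 mg/L × 1,140 L = 1254 mg = 1.254 g.
(a) Product at 59.0% available chlorine: 1.254 / 0.59 = 2.125 g.

(b) Volume: 75,500 US gal × 3.785 L/gal = 285,768 L.
(b) Available chlorine delivered: 1740 g × 0.62 = 1079 g as Cl₂.
(b) Concentration rise: 1079 g / 285,768 L = 3.775 mg/L = 3.78 ppm.
(b) Final FC: 1.5 + 3.78 = 5.28 ppm.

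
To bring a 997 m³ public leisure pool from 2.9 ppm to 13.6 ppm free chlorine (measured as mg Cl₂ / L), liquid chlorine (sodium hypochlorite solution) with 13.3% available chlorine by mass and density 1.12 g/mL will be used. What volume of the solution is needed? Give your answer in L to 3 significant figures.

71.6 L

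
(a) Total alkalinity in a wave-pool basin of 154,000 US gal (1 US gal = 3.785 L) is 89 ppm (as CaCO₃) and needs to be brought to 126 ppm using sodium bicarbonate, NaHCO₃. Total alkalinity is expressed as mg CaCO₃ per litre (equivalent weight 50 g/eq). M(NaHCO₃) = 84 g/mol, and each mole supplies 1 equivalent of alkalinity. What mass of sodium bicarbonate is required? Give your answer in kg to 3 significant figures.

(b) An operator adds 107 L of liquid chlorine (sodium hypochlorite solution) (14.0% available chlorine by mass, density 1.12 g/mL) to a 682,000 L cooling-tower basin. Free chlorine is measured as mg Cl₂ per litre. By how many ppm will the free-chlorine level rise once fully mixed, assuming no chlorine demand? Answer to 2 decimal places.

(a) 36.2 kg; (b) 24.60 ppm

(a) Volume: 154,000 US gal × 3.785 L/gal = 582,890 L.
(a) Alkalinity to add: (126 − 89) = 37 mg/L as CaCO₃ × 582,890 L = 21,570 g as CaCO₃.
(a) Equivalents: 21,570 g ÷ 50 g/eq = 431.3 eq.
(a) NaHCO₃ supplies 1 eq per mole → 431.3 mol.
(a) Mass: 431.3 mol × 84 g/mol = 36,230 g.

(b) Mass of solution: 107 L × 1000 mL/L × 1.12 g/mL = 119,800 g.
(b) Available chlorine delivered: 119,800 g × 0.14 = 16,780 g as Cl₂.
(b) Concentration rise: 16,780 g / 682,000 L = 24.6 mg/L = 24.60 ppm.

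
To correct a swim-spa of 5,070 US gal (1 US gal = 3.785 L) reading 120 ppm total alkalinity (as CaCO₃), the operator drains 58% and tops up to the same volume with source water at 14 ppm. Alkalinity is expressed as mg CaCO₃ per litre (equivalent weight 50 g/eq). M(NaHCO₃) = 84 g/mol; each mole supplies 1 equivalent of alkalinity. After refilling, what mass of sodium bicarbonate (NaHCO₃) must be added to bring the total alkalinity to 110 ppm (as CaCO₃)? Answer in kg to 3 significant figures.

Volume: 5,070 US gal × 3.785 L/gal = 19,190 L.
After draining 58% and refilling: 120 × 0.42 + 14 × 0.58 = 58.52 ppm.
Deficit to target: 110 − 58.52 = 51.48 mg/L.
As CaCO₃: 51.48 mg/L × 19,190 L = 987.9 g; ÷ 50 g/eq ÷ 1 = 19.76 mol NaHCO₃.
Mass: 19.76 × 84 = 1660 g.

1.66 kg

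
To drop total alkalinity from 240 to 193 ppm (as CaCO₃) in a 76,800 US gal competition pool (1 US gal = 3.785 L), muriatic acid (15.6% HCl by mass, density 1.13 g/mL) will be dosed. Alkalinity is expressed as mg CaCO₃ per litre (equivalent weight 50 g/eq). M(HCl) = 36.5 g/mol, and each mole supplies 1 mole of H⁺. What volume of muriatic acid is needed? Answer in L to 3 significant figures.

56.6 L

Volume: 76,800 US gal × 3.785 L/gal = 290,688 L.
Alkalinity to neutralize: (240 − 193) = 47 mg/L as CaCO₃ × 290,688 L = 13,660 g as CaCO₃.
Equivalents of H⁺ required: 13,660 ÷ 50 g/eq = 273.2 eq = 273.2 mol HCl.
Mass of HCl: 273.2 × 36.5 = 9974 g.
Mass of 15.6% solution: 9974 / 0.156 = 63,930 g.
Volume: 63,930 g ÷ 1.13 g/mL = 56,580 mL.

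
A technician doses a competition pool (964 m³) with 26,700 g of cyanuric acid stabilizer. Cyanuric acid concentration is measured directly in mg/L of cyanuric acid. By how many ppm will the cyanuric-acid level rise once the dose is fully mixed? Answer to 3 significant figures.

27.7 ppm

Volume: 964 m³ = 964,000 L.
Rise: 26,700 g / 964,000 L × 1000 = 27.7 mg/L.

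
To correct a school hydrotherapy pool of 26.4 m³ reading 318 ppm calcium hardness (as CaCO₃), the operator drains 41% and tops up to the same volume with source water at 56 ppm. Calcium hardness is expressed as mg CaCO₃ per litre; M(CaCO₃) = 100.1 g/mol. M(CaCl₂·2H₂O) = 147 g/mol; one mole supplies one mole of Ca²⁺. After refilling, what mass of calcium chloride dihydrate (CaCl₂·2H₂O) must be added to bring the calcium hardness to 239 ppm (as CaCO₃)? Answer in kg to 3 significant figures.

1.10 kg

Volume: 26.4 m³ = 26,400 L.
After draining 41% and refilling: 318 × 0.59 + 56 × 0.41 = 210.58 ppm.
Deficit to target: 239 − 210.58 = 28.42 mg/L.
As CaCO₃: 28.42 mg/L × 26,400 L = 750.3 g; ÷ 100.1 = 7.495 mol Ca²⁺.
Mass: 7.495 × 147 = 1102 g.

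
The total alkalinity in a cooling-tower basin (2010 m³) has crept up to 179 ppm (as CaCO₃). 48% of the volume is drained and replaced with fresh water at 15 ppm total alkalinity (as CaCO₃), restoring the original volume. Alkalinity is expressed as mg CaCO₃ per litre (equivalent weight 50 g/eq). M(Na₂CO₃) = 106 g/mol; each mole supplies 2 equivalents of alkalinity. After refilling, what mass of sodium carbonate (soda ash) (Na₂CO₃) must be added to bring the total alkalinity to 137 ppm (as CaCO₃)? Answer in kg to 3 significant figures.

Volume: 2010 m³ = 2,010,000 L.
After draining 48% and refilling: 179 × 0.52 + 15 × 0.48 = 100.28 ppm.
Deficit to target: 137 − 100.28 = 36.72 mg/L.
As CaCO₃: 36.72 mg/L × 2,010,000 L = 73,810 g; ÷ 50 g/eq ÷ 2 = 738.1 mol Na₂CO₃.
Mass: 738.1 × 106 = 78,240 g.

78.2 kg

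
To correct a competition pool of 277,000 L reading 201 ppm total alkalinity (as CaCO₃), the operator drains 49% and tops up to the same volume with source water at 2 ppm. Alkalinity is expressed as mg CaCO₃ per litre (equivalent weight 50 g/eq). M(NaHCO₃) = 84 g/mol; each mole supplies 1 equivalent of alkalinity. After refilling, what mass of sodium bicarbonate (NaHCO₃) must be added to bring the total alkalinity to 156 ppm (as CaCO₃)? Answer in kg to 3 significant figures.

After draining 49% and refilling: 201 × 0.51 + 2 × 0.49 = 103.49 ppm.
Deficit to target: 156 − 103.49 = 52.51 mg/L.
As CaCO₃: 52.51 mg/L × 277,000 L = 14,550 g; ÷ 50 g/eq ÷ 1 = 290.9 mol NaHCO₃.
Mass: 290.9 × 84 = 24,440 g.

24.4 kg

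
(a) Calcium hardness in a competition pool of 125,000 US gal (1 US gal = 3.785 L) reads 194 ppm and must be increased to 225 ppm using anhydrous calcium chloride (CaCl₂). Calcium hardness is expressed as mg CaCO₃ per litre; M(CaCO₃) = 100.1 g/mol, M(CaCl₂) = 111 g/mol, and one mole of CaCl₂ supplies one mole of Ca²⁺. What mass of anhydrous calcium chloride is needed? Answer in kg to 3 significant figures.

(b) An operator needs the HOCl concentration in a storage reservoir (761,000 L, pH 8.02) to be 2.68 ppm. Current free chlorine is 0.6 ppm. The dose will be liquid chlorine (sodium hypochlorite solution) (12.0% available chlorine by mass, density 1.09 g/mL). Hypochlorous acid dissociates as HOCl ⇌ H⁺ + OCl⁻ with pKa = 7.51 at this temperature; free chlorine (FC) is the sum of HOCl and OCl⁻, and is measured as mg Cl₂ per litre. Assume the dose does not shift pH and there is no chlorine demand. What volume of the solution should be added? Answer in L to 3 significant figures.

(a) Volume: 125,000 US gal × 3.785 L/gal = 473,125 L.
(a) Hardness to add: (225 − 194) = 31 mg/L as CaCO₃ × 473,125 L = 14,670 g as CaCO₃.
(a) Moles of Ca²⁺ (1 mol Ca²⁺ ≡ 1 mol CaCO₃): 14,670 / 100.1 g/mol = 146.5 mol.
(a) Mass of CaCl₂: 146.5 × 111 = 16,260 g.

(b) [OCl⁻]/[HOCl] = 10^(pH − pKa) = 10^(8.02 − 7.51) = 3.236; fraction as HOCl = 1/(1 + 3.236) = 0.2361.
(b) Free chlorine required for 2.68 ppm HOCl: 2.68 / 0.2361 = 11.35 ppm.
(b) FC to add: 11.35 − 0.6 = 10.75 mg/L as Cl₂.
(b) Cl₂ equivalent: 10.75 mg/L × 761,000 L = 8183 g.
(b) Product at 12.0% available Cl: 8183 / 0.12 = 68,190 g.
(b) Volume: 68,190 g ÷ 1.09 g/mL = 62,560 mL.

(a) 16.3 kg; (b) 62.6 L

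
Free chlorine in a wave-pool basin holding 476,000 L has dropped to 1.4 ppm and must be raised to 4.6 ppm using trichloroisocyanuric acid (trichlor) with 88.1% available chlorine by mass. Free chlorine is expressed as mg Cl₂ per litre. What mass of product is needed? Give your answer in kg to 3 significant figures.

1.73 kg

Chlorine deficit: 4.6 − 1.4 = 3.2 ppm = 3.2 mg/L as Cl₂.
Cl₂ equivalent needed: 3.2 mg/L × 476,000 L = 1,523,000 mg = 1523 g.
Product at 88.1% available chlorine: 1523 / 0.881 = 1729 g.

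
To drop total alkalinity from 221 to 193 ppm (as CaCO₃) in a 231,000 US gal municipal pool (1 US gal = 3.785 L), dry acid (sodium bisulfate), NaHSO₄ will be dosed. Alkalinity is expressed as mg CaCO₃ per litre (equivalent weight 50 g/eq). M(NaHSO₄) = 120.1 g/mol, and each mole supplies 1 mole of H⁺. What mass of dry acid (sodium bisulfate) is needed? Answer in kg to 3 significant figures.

58.8 kg

Volume: 231,000 US gal × 3.785 L/gal = 874,335 L.
Alkalinity to neutralize: (221 − 193) = 28 mg/L as CaCO₃ × 874,335 L = 24,480 g as CaCO₃.
Equivalents of H⁺ required: 24,480 ÷ 50 g/eq = 489.6 eq = 489.6 mol NaHSO₄.
Mass of NaHSO₄: 489.6 × 120.1 = 58,800 g.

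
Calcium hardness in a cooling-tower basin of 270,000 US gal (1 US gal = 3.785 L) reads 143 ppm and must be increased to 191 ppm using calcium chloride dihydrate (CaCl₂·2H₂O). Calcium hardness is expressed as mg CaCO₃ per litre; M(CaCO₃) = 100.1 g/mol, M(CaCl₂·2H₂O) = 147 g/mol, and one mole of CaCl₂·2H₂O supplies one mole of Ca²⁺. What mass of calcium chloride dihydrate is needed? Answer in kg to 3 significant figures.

72.0 kg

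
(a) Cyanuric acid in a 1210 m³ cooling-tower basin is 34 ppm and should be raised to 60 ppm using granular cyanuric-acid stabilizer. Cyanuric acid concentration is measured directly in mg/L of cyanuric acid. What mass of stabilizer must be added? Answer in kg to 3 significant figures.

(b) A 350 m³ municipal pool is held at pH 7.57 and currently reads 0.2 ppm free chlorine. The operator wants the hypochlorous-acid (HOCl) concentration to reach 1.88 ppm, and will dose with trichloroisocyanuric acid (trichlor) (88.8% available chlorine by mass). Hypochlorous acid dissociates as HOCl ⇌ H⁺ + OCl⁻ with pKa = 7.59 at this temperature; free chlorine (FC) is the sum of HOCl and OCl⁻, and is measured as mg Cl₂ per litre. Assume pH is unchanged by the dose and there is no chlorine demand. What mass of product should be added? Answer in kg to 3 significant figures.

(a) Volume: 1210 m³ = 1,210,000 L.
(a) CYA to add: (60 − 34) = 26 mg/L × 1,210,000 L = 31,460 g cyanuric acid.

(b) Volume: 350 m³ = 350,000 L.
(b) [OCl⁻]/[HOCl] = 10^(pH − pKa) = 10^(7.57 − 7.59) = 0.955; fraction as HOCl = 1/(1 + 0.955) = 0.5115.
(b) Free chlorine required for 1.88 ppm HOCl: 1.88 / 0.5115 = 3.675 ppm.
(b) FC to add: 3.675 − 0.2 = 3.475 mg/L as Cl₂.
(b) Cl₂ equivalent: 3.475 mg/L × 350,000 L = 1216 g.
(b) Product at 88.8% available Cl: 1216 / 0.888 = 1370 g.

(a) 31.5 kg; (b) 1.37 kg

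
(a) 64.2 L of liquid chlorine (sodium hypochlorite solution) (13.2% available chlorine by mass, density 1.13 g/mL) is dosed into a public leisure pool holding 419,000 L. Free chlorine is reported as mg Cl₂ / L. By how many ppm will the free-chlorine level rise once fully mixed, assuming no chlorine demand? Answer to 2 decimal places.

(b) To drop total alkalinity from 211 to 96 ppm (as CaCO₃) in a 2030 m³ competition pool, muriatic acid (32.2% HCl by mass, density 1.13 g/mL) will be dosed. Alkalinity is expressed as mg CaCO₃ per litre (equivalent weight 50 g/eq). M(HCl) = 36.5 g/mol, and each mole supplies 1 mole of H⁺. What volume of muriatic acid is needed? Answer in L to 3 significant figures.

(a) 22.85 ppm; (b) 468 L

(a) Mass of solution: 64.2 L × 1000 mL/L × 1.13 g/mL = 72,550 g.
(a) Available chlorine delivered: 72,550 g × 0.132 = 9576 g as Cl₂.
(a) Concentration rise: 9576 g / 419,000 L = 22.85 mg/L = 22.85 ppm.

(b) Volume: 2030 m³ = 2,030,000 L.
(b) Alkalinity to neutralize: (211 − 96) = 115 mg/L as CaCO₃ × 2,030,000 L = 233,400 g as CaCO₃.
(b) Equivalents of H⁺ required: 233,400 ÷ 50 g/eq = 4669 eq = 4669 mol HCl.
(b) Mass of HCl: 4669 × 36.5 = 170,400 g.
(b) Mass of 32.2% solution: 170,400 / 0.322 = 529,200 g.
(b) Volume: 529,200 g ÷ 1.13 g/mL = 468,400 mL.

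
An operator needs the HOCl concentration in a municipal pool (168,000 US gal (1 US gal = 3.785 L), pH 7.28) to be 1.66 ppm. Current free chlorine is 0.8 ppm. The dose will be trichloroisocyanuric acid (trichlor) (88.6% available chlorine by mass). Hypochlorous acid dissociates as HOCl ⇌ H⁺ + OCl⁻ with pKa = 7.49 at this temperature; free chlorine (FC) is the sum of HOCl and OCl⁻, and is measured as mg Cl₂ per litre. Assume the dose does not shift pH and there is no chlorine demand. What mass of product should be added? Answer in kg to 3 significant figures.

Volume: 168,000 US gal × 3.785 L/gal = 635,880 L.
[OCl⁻]/[HOCl] = 10^(pH − pKa) = 10^(7.28 − 7.49) = 0.6166; fraction as HOCl = 1/(1 + 0.6166) = 0.6186.
Free chlorine required for 1.66 ppm HOCl: 1.66 / 0.6186 = 2.684 ppm.
FC to add: 2.684 − 0.8 = 1.884 mg/L as Cl₂.
Cl₂ equivalent: 1.884 mg/L × 635,880 L = 1198 g.
Product at 88.6% available Cl: 1198 / 0.886 = 1352 g.

1.35 kg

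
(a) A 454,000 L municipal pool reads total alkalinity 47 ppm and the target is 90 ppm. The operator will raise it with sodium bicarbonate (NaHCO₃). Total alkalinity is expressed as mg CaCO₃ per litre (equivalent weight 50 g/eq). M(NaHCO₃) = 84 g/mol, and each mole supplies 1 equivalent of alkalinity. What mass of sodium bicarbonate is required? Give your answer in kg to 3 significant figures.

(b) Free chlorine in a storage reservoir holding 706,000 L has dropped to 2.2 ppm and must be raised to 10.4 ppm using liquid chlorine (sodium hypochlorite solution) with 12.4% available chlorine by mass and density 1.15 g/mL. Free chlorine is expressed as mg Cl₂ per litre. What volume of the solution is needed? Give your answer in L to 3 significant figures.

(a) 32.8 kg; (b) 40.6 L

(a) Alkalinity to add: (90 − 47) = 43 mg/L as CaCO₃ × 454,000 L = 19,520 g as CaCO₃.
(a) Equivalents: 19,520 g ÷ 50 g/eq = 390.4 eq.
(a) NaHCO₃ supplies 1 eq per mole → 390.4 mol.
(a) Mass: 390.4 mol × 84 g/mol = 32,800 g.

(b) Chlorine deficit: 10.4 − 2.2 = 8.2 ppm = 8.2 mg/L as Cl₂.
(b) Cl₂ equivalent needed: 8.2 mg/L × 706,000 L = 5,789,000 mg = 5789 g.
(b) Product at 12.4% available chlorine: 5789 / 0.124 = 46,690 g.
(b) Volume at density 1.15 g/mL: 46,690 g ÷ 1.15 g/mL = 40,600 mL.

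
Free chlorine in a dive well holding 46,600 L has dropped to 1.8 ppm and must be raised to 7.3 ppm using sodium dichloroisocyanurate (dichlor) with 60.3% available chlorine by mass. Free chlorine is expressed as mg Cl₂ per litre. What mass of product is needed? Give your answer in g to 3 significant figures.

425 g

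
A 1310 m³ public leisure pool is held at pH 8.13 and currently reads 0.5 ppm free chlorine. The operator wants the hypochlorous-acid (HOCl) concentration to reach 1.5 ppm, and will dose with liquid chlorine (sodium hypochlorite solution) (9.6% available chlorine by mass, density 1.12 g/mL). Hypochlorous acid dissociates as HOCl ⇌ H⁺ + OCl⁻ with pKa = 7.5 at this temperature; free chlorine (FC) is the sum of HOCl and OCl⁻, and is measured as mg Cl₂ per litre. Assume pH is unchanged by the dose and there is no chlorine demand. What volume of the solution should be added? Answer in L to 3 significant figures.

90.1 L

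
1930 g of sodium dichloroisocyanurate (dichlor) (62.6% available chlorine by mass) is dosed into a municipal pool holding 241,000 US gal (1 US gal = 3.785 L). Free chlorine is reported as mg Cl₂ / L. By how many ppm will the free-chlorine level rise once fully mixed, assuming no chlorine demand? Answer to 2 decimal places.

1.32 ppm

Volume: 241,000 US gal × 3.785 L/gal = 912,185 L.
Available chlorine delivered: 1930 g × 0.626 = 1208 g as Cl₂.
Concentration rise: 1208 g / 912,185 L = 1.324 mg/L = 1.32 ppm.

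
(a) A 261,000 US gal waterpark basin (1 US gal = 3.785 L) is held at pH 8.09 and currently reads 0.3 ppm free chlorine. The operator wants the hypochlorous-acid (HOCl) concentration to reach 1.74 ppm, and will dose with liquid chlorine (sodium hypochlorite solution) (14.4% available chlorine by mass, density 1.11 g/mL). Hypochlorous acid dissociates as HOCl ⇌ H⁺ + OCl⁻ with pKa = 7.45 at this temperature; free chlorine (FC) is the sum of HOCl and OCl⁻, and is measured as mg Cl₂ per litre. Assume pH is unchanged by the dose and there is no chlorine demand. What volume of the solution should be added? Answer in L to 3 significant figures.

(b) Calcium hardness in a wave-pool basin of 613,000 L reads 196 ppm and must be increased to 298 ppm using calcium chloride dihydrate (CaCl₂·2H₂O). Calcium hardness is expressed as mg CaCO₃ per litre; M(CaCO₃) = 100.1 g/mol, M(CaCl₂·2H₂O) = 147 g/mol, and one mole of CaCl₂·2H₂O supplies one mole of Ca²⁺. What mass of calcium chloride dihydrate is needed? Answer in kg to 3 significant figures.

(a) 55.8 L; (b) 91.8 kg

(a) Volume: 261,000 US gal × 3.785 L/gal = 987,885 L.
(a) [OCl⁻]/[HOCl] = 10^(pH − pKa) = 10^(8.09 − 7.45) = 4.365; fraction as HOCl = 1/(1 + 4.365) = 0.1864.
(a) Free chlorine required for 1.74 ppm HOCl: 1.74 / 0.1864 = 9.335 ppm.
(a) FC to add: 9.335 − 0.3 = 9.035 mg/L as Cl₂.
(a) Cl₂ equivalent: 9.035 mg/L × 987,885 L = 8926 g.
(a) Product at 14.4% available Cl: 8926 / 0.144 = 61,990 g.
(a) Volume: 61,990 g ÷ 1.11 g/mL = 55,840 mL.

(b) Hardness to add: (298 − 196) = 102 mg/L as CaCO₃ × 613,000 L = 62,530 g as CaCO₃.
(b) Moles of Ca²⁺ (1 mol Ca²⁺ ≡ 1 mol CaCO₃): 62,530 / 100.1 g/mol = 624.6 mol.
(b) Mass of CaCl₂·2H₂O: 624.6 × 147 = 91,820 g.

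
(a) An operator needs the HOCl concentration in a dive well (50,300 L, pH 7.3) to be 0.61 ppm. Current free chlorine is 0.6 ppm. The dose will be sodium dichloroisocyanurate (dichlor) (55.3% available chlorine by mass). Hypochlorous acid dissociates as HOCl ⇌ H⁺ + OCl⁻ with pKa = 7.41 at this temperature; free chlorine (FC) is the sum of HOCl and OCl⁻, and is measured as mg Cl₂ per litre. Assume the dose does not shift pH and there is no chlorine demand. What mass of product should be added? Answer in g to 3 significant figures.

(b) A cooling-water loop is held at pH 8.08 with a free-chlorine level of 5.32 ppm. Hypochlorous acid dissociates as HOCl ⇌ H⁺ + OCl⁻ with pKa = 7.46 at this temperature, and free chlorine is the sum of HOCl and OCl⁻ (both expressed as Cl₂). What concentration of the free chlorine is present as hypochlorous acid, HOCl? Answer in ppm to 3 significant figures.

(a) 44.0 g; (b) 1.03 ppm

(a) [OCl⁻]/[HOCl] = 10^(pH − pKa) = 10^(7.3 − 7.41) = 0.7762; fraction as HOCl = 1/(1 + 0.7762) = 0.563.
(a) Free chlorine required for 0.61 ppm HOCl: 0.61 / 0.563 = 1.084 ppm.
(a) FC to add: 1.084 − 0.6 = 0.4835 mg/L as Cl₂.
(a) Cl₂ equivalent: 0.4835 mg/L × 50,300 L = 24.32 g.
(a) Product at 55.3% available Cl: 24.32 / 0.553 = 43.98 g.

(b) [OCl⁻]/[HOCl] = 10^(pH − pKa) = 10^(8.08 − 7.46) = 10^0.62 = 4.169.
(b) Fraction as HOCl = 1 / (1 + 4.169) = 0.1935.
(b) HOCl = 0.1935 × 5.32 ppm = 1.029 ppm.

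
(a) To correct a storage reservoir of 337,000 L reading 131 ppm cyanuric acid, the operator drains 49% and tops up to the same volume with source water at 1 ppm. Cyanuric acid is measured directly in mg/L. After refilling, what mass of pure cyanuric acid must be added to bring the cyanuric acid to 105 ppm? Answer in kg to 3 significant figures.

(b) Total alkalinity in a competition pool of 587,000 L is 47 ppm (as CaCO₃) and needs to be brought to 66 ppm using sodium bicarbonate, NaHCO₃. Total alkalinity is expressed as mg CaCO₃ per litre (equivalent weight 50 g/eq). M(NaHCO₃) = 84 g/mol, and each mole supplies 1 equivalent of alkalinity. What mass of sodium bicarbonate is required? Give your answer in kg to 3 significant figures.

(a) 12.7 kg; (b) 18.7 kg

(a) After draining 49% and refilling: 131 × 0.51 + 1 × 0.49 = 67.3 ppm.
(a) Deficit to target: 105 − 67.3 = 37.7 mg/L.
(a) Mass: 37.7 mg/L × 337,000 L = 12,700 g cyanuric acid.

(b) Alkalinity to add: (66 − 47) = 19 mg/L as CaCO₃ × 587,000 L = 11,150 g as CaCO₃.
(b) Equivalents: 11,150 g ÷ 50 g/eq = 223.1 eq.
(b) NaHCO₃ supplies 1 eq per mole → 223.1 mol.
(b) Mass: 223.1 mol × 84 g/mol = 18,740 g.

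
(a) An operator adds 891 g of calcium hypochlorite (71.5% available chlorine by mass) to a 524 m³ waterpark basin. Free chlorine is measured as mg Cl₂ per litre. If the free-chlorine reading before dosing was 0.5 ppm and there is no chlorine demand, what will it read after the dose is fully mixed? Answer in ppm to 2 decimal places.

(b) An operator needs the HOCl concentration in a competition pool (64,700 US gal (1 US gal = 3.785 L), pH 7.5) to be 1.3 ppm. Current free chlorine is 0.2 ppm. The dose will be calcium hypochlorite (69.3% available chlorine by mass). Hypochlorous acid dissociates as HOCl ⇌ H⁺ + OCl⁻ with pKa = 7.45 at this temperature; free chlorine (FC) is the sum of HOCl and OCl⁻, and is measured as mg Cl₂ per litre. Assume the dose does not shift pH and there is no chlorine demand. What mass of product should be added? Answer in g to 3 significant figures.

(a) 1.72 ppm; (b) 904 g

(a) Volume: 524 m³ = 524,000 L.
(a) Available chlorine delivered: 891 g × 0.715 = 637.1 g as Cl₂.
(a) Concentration rise: 637.1 g / 524,000 L = 1.216 mg/L = 1.22 ppm.
(a) Final FC: 0.5 + 1.22 = 1.72 ppm.

(b) Volume: 64,700 US gal × 3.785 L/gal = 244,890 L.
(b) [OCl⁻]/[HOCl] = 10^(pH − pKa) = 10^(7.5 − 7.45) = 1.122; fraction as HOCl = 1/(1 + 1.122) = 0.4712.
(b) Free chlorine required for 1.3 ppm HOCl: 1.3 / 0.4712 = 2.759 ppm.
(b) FC to add: 2.759 − 0.2 = 2.559 mg/L as Cl₂.
(b) Cl₂ equivalent: 2.559 mg/L × 244,890 L = 626.6 g.
(b) Product at 69.3% available Cl: 626.6 / 0.693 = 904.2 g.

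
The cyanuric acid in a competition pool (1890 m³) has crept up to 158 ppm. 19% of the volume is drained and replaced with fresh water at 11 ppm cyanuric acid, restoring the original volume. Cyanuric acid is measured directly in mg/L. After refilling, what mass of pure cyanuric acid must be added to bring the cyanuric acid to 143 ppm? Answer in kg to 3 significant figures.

Volume: 1890 m³ = 1,890,000 L.
After draining 19% and refilling: 158 × 0.81 + 11 × 0.19 = 130.07 ppm.
Deficit to target: 143 − 130.07 = 12.93 mg/L.
Mass: 12.93 mg/L × 1,890,000 L = 24,440 g cyanuric acid.

24.4 kg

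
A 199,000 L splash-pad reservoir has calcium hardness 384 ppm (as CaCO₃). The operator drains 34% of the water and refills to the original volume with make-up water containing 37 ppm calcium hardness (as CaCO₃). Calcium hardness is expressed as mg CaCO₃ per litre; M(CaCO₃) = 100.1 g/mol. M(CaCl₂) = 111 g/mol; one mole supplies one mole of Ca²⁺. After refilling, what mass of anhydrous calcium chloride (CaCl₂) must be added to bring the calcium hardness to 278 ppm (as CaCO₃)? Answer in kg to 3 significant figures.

2.64 kg

After draining 34% and refilling: 384 × 0.66 + 37 × 0.34 = 266.02 ppm.
Deficit to target: 278 − 266.02 = 11.98 mg/L.
As CaCO₃: 11.98 mg/L × 199,000 L = 2384 g; ÷ 100.1 = 23.82 mol Ca²⁺.
Mass: 23.82 × 111 = 2644 g.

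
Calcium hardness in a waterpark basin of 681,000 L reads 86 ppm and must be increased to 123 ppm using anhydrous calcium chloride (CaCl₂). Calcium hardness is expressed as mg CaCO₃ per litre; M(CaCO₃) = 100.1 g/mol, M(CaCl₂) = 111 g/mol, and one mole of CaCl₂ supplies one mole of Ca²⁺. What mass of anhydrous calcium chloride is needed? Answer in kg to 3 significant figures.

27.9 kg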